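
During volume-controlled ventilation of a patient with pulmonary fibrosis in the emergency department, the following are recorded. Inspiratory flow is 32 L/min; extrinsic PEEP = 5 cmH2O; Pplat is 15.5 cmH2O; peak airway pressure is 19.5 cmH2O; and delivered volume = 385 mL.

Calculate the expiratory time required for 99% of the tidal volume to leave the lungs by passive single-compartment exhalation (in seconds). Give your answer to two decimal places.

1.27

Flow: 32 L/min ÷ 60 = 0.5333 L/s.
R = (PIP − Pplat)/V̇ = (19.5 − 15.5) / 0.5333 = 4.0/0.5333 = 7.5 cmH2O·s/L.
C = Vt/(Pplat − PEEP) = 385.0 / (15.5 − 5) = 385.0/10.5 = 36.667 mL/cmH2O.
τ = R × C = 7.5 × 0.03667 L/cmH2O = 0.275 s.
t = −τ·ln(1 − 0.99) = −0.275·ln(0.01) = 1.266 s.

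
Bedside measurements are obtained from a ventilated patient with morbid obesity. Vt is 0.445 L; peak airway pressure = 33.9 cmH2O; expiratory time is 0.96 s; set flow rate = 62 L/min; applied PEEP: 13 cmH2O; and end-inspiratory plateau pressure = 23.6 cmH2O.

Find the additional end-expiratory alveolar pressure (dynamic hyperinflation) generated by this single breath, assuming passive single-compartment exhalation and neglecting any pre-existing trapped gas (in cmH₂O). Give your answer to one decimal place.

1.1

Flow: 62 L/min ÷ 60 = 1.0333 L/s.
R = (PIP − Pplat)/V̇ = (33.9 − 23.6) / 1.0333 = 10.3/1.0333 = 9.968 cmH2O·s/L.
C = Vt/(Pplat − PEEP) = 445.0 / (23.6 − 13) = 445.0/10.6 = 41.981 mL/cmH2O.
τ = R × C = 9.968 × 0.04198 L/cmH2O = 0.4185 s.
Fraction remaining = e^(−Te/τ) = e^(−0.96/0.4185) = 0.1009; trapped volume = 445.0 × 0.1009 = 44.901 mL.
Additional alveolar pressure from trapping ≈ V_trapped / C = 44.901 / 41.981 = 1.07 cmH2O.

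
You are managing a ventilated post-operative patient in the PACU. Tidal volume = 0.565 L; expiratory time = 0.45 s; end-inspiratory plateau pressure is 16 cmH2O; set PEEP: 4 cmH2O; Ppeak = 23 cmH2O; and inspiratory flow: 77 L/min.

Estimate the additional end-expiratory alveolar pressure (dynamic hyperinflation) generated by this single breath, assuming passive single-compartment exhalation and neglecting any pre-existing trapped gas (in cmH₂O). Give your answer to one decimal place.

Flow: 77 L/min ÷ 60 = 1.2833 L/s.
R = (PIP − Pplat)/V̇ = (23 − 16) / 1.2833 = 7.0/1.2833 = 5.455 cmH2O·s/L.
C = Vt/(Pplat − PEEP) = 565.0 / (16 − 4) = 565.0/12.0 = 47.083 mL/cmH2O.
τ = R × C = 5.455 × 0.04708 L/cmH2O = 0.2568 s.
Fraction remaining = e^(−Te/τ) = e^(−0.45/0.2568) = 0.1734; trapped volume = 565.0 × 0.1734 = 97.971 mL.
Additional alveolar pressure from trapping ≈ V_trapped / C = 97.971 / 47.083 = 2.081 cmH2O.

2.1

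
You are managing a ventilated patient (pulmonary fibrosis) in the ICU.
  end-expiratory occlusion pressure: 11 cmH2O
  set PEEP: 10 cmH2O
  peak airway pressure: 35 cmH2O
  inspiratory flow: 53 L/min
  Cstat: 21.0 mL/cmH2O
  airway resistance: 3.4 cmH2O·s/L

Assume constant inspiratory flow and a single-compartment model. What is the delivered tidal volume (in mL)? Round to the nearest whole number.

441

Flow: 53 L/min ÷ 60 = 0.8833 L/s.
Total PEEP = 11 cmH2O (set 10 + intrinsic 1); this is the baseline alveolar pressure.
Equation of motion (constant flow): PIP = Vt/C + R·V̇ + PEEP.
Vt/C = PIP − R·V̇ − PEEP = 35 − 3.003 − 11 = 20.997 cmH2O.
Vt = C × 20.997 = 21.0 × 20.997 = 440.94 mL.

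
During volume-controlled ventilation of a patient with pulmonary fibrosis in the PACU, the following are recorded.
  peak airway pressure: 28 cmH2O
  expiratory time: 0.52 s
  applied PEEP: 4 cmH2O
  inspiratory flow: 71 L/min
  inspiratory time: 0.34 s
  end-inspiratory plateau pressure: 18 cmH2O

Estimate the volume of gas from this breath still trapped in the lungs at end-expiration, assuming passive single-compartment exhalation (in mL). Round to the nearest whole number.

47

Flow: 71 L/min ÷ 60 = 1.1833 L/s.
Vt = flow × Ti = 1.1833 L/s × 0.34 s × 1000 mL/L = 402.32 mL.
R = (PIP − Pplat)/V̇ = (28 − 18) / 1.1833 = 10.0/1.1833 = 8.451 cmH2O·s/L.
C = Vt/(Pplat − PEEP) = 402.32 / (18 − 4) = 402.32/14.0 = 28.737 mL/cmH2O.
τ = R × C = 8.451 × 0.02874 L/cmH2O = 0.2429 s.
Fraction remaining = e^(−Te/τ) = e^(−0.52/0.2429) = 0.1176.
Trapped volume = 402.32 × 0.1176 = 47.313 mL.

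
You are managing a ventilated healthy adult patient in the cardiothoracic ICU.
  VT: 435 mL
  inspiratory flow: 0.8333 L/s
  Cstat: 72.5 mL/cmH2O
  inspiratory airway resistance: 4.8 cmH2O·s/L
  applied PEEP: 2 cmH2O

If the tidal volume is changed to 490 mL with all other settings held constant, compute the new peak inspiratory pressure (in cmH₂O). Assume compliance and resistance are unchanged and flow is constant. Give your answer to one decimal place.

12.8

PIP = Vt/C + R·V̇ + PEEP (constant-flow equation of motion).
Only the elastic term changes: ΔPIP = ΔVt / C = (490 − 435) / 72.5 = 0.7586 cmH2O.
Original PIP = 435/72.5 + 4.8×0.8333 + 2 = 12.0 cmH2O; new PIP = 12.0 + (0.7586) = 12.759 cmH2O.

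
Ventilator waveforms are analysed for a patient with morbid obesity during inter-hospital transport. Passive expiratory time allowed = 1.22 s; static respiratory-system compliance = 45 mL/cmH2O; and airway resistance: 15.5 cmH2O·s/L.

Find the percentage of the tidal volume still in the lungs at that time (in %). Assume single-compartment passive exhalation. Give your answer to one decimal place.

17.4

τ = R × C = 15.5 × 45 mL/cmH2O = 15.5 × 0.045 L/cmH2O = 0.6975 s.
Passive exhalation: V(t)/V₀ = e^(−t/τ) = e^(−1.22/0.6975) = 0.1739.
Fraction remaining = 0.1739 → 17.39%.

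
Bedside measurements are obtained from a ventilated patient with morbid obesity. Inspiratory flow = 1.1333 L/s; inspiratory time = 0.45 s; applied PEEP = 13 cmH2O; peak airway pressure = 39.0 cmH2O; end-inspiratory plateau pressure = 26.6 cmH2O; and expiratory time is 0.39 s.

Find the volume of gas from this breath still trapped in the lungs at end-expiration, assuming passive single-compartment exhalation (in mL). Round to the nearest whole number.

Vt = flow × Ti = 1.1333 L/s × 0.45 s × 1000 mL/L = 509.99 mL.
R = (PIP − Pplat)/V̇ = (39.0 − 26.6) / 1.1333 = 12.4/1.1333 = 10.941 cmH2O·s/L.
C = Vt/(Pplat − PEEP) = 509.99 / (26.6 − 13) = 509.99/13.6 = 37.499 mL/cmH2O.
τ = R × C = 10.941 × 0.0375 L/cmH2O = 0.4103 s.
Fraction remaining = e^(−Te/τ) = e^(−0.39/0.4103) = 0.3865.
Trapped volume = 509.99 × 0.3865 = 197.11 mL.

197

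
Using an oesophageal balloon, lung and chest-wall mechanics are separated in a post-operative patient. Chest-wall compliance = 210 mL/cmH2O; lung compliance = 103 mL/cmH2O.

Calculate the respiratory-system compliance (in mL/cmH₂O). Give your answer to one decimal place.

Lung and chest wall are elastances in series: 1/Crs = 1/CL + 1/Ccw.
1/Crs = 1/103 + 1/210 = 0.01447.
Crs = 69.109 mL/cmH2O.

69.1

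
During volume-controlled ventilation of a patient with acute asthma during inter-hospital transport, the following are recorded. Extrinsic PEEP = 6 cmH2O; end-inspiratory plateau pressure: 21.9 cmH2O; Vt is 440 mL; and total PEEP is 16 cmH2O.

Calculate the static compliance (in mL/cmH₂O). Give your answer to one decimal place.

74.6

End-expiratory occlusion gives total PEEP = 16 cmH2O (intrinsic PEEP = 16 − 6 = 10). Use total PEEP for the elastic gradient.
Cstat = Vt / (Pplat − PEEPtotal) = 440 / (21.9 − 16) = 440 / 5.9 = 74.576 mL/cmH2O.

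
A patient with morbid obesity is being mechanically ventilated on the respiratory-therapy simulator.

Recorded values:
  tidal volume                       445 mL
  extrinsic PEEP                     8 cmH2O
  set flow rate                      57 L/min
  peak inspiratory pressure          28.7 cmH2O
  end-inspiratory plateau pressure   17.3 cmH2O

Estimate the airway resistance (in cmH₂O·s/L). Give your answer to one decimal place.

12.0

Flow: 57 L/min ÷ 60 = 0.95 L/s.
Raw = (PIP − Pplat) / flow = (28.7 − 17.3) / 0.95 = 11.4 / 0.95 = 12.0 cmH2O·s/L.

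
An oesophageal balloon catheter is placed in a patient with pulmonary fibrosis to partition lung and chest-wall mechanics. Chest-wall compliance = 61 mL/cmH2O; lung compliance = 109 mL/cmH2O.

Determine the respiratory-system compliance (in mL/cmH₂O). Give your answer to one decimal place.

39.1

Lung and chest wall are elastances in series: 1/Crs = 1/CL + 1/Ccw.
1/Crs = 1/109 + 1/61 = 0.02557.
Crs = 39.108 mL/cmH2O.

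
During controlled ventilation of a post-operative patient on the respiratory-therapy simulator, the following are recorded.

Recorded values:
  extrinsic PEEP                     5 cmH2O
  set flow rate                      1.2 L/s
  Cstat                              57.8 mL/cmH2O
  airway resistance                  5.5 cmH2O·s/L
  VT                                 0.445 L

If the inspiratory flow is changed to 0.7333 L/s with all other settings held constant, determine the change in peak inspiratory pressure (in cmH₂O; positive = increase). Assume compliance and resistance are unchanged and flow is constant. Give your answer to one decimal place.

PIP = Vt/C + R·V̇ + PEEP (constant-flow equation of motion).
Only the resistive term changes: ΔPIP = R × ΔV̇ = 5.5 × (0.7333 − 1.2) = 5.5 × -0.4667 = -2.567 cmH2O.

-2.6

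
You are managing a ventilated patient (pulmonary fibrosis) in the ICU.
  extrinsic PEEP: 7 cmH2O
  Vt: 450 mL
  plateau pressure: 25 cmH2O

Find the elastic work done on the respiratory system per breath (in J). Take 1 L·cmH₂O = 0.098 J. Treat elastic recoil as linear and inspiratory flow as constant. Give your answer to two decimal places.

0.40

Elastic work ≈ ½ × (Pplat − PEEP) × Vt = 0.5 × (25 − 7) × 0.450 L = 0.5 × 18.0 × 0.450 = 4.05 L·cmH2O.
× 0.098 J/(L·cmH2O) → 0.3969 J.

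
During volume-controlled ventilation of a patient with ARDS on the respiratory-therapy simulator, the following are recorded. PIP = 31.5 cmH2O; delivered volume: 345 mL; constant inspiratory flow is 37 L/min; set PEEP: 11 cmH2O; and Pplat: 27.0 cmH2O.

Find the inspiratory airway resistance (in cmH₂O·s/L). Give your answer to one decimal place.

Flow: 37 L/min ÷ 60 = 0.6167 L/s.
Raw = (PIP − Pplat) / flow = (31.5 − 27.0) / 0.6167 = 4.5 / 0.6167 = 7.297 cmH2O·s/L.

7.3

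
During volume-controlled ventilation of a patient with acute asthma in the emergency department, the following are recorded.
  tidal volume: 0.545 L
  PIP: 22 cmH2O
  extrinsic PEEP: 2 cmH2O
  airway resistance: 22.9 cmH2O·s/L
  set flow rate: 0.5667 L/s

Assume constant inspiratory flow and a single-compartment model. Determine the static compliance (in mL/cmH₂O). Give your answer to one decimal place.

77.6

Equation of motion (constant flow): PIP = Vt/C + R·V̇ + PEEP.
Vt/C = PIP − R·V̇ − PEEP = 22 − 22.9×0.5667 − 2 = 22 − 12.977 − 2 = 7.023 cmH2O.
C = Vt / 7.023 = 545 / 7.023 = 77.602 mL/cmH2O.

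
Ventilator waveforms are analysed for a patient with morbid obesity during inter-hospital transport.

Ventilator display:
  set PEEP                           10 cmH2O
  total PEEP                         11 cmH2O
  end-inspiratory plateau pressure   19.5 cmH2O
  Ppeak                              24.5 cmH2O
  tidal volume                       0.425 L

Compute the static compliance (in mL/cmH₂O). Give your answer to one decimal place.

50.0

End-expiratory occlusion gives total PEEP = 11 cmH2O (intrinsic PEEP = 11 − 10 = 1). Use total PEEP for the elastic gradient.
Cstat = Vt / (Pplat − PEEPtotal) = 425 / (19.5 − 11) = 425 / 8.5 = 50.0 mL/cmH2O.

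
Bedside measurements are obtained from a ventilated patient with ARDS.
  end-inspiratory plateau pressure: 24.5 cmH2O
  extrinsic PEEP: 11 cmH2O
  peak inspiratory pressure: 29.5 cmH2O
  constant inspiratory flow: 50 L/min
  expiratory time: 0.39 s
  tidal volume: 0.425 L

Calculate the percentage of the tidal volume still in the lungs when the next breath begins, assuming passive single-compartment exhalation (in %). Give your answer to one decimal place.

12.7

Flow: 50 L/min ÷ 60 = 0.8333 L/s.
R = (PIP − Pplat)/V̇ = (29.5 − 24.5) / 0.8333 = 5.0/0.8333 = 6.0 cmH2O·s/L.
C = Vt/(Pplat − PEEP) = 425.0 / (24.5 − 11) = 425.0/13.5 = 31.481 mL/cmH2O.
τ = R × C = 6.0 × 0.03148 L/cmH2O = 0.1889 s.
Fraction remaining at end-expiration = e^(−Te/τ) = e^(−0.39/0.1889) = 0.1269 → 12.69%.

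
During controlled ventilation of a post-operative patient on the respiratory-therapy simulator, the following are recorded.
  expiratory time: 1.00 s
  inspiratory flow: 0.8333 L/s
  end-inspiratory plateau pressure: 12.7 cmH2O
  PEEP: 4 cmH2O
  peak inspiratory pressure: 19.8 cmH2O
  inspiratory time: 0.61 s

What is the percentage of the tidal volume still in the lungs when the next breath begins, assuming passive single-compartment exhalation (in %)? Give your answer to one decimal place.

13.4

Vt = flow × Ti = 0.8333 L/s × 0.61 s × 1000 mL/L = 508.31 mL.
R = (PIP − Pplat)/V̇ = (19.8 − 12.7) / 0.8333 = 7.1/0.8333 = 8.52 cmH2O·s/L.
C = Vt/(Pplat − PEEP) = 508.31 / (12.7 − 4) = 508.31/8.7 = 58.426 mL/cmH2O.
τ = R × C = 8.52 × 0.05843 L/cmH2O = 0.4978 s.
Fraction remaining at end-expiration = e^(−Te/τ) = e^(−1.00/0.4978) = 0.1341 → 13.41%.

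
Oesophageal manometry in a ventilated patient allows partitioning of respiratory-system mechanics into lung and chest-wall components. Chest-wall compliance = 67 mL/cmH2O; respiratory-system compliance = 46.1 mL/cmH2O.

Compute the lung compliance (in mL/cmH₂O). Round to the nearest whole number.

1/CL = 1/Crs − 1/Ccw.
1/CL = 1/46.1 − 1/67 = 0.006767.
CL = 147.78 mL/cmH2O.

148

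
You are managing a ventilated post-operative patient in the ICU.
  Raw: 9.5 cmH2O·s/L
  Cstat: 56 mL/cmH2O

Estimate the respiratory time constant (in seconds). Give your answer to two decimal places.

τ = R × C = 9.5 × 56 mL/cmH2O = 9.5 × 0.056 L/cmH2O = 0.532 s.

0.53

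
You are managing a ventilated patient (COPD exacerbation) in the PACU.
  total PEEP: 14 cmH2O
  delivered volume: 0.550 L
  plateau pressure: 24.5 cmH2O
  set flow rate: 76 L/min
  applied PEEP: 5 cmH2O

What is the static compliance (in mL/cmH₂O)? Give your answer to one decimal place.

52.4

End-expiratory occlusion gives total PEEP = 14 cmH2O (intrinsic PEEP = 14 − 5 = 9). Use total PEEP for the elastic gradient.
Cstat = Vt / (Pplat − PEEPtotal) = 550 / (24.5 − 14) = 550 / 10.5 = 52.381 mL/cmH2O.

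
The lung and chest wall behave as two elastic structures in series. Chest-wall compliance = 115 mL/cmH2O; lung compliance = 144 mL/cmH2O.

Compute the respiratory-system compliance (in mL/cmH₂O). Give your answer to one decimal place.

Lung and chest wall are elastances in series: 1/Crs = 1/CL + 1/Ccw.
1/Crs = 1/144 + 1/115 = 0.01564.
Crs = 63.939 mL/cmH2O.

63.9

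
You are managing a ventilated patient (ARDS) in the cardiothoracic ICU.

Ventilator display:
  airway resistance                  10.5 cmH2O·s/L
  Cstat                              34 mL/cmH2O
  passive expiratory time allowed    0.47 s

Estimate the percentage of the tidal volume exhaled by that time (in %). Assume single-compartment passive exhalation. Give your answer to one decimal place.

73.2

τ = R × C = 10.5 × 34 mL/cmH2O = 10.5 × 0.034 L/cmH2O = 0.357 s.
Passive exhalation: V(t)/V₀ = e^(−t/τ) = e^(−0.47/0.357) = 0.2681.
Fraction exhaled = 1 − 0.2681 = 0.7319 → 73.19%.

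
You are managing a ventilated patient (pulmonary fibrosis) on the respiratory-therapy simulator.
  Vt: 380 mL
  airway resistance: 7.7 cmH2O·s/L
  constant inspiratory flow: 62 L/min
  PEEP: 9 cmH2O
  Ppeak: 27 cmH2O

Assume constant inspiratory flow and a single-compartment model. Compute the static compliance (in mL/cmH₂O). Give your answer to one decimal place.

Flow: 62 L/min ÷ 60 = 1.0333 L/s.
Equation of motion (constant flow): PIP = Vt/C + R·V̇ + PEEP.
Vt/C = PIP − R·V̇ − PEEP = 27 − 7.7×1.0333 − 9 = 27 − 7.956 − 9 = 10.044 cmH2O.
C = Vt / 10.044 = 380 / 10.044 = 37.834 mL/cmH2O.

37.8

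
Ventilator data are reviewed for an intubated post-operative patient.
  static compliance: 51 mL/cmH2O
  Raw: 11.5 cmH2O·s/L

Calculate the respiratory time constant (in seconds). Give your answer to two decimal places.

τ = R × C = 11.5 × 51 mL/cmH2O = 11.5 × 0.051 L/cmH2O = 0.5865 s.

0.59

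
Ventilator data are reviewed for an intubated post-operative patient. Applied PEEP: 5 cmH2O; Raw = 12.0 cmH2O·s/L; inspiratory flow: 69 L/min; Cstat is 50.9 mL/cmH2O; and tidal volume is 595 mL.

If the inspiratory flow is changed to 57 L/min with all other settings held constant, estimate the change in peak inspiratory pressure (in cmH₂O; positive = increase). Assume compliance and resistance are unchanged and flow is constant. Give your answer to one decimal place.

-2.4

Flow: 69 L/min ÷ 60 = 1.15 L/s.
New flow: 57 L/min ÷ 60 = 0.95 L/s.
PIP = Vt/C + R·V̇ + PEEP (constant-flow equation of motion).
Only the resistive term changes: ΔPIP = R × ΔV̇ = 12.0 × (0.95 − 1.15) = 12.0 × -0.2 = -2.4 cmH2O.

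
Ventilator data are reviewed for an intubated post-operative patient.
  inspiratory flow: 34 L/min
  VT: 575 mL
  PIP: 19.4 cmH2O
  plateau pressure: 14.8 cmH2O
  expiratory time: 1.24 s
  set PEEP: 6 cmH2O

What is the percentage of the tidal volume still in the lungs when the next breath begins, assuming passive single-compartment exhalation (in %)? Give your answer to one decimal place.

9.7

Flow: 34 L/min ÷ 60 = 0.5667 L/s.
R = (PIP − Pplat)/V̇ = (19.4 − 14.8) / 0.5667 = 4.6/0.5667 = 8.117 cmH2O·s/L.
C = Vt/(Pplat − PEEP) = 575.0 / (14.8 − 6) = 575.0/8.8 = 65.341 mL/cmH2O.
τ = R × C = 8.117 × 0.06534 L/cmH2O = 0.5304 s.
Fraction remaining at end-expiration = e^(−Te/τ) = e^(−1.24/0.5304) = 0.09653 → 9.653%.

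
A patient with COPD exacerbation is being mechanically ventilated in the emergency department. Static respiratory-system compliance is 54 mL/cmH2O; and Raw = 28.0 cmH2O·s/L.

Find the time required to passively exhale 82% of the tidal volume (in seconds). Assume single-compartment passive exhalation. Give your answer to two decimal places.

2.59

τ = R × C = 28.0 × 54 mL/cmH2O = 28.0 × 0.054 L/cmH2O = 1.512 s.
Exhaled fraction f = 1 − e^(−t/τ) → t = −τ·ln(1 − f) = −1.512·ln(0.18) = 2.593 s.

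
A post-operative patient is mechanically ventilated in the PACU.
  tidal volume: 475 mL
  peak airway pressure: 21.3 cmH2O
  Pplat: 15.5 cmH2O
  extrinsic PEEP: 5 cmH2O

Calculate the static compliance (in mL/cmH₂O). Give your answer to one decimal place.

45.2

Cstat = Vt / (Pplat − PEEP) = 475 / (15.5 − 5) = 475 / 10.5 = 45.238 mL/cmH2O.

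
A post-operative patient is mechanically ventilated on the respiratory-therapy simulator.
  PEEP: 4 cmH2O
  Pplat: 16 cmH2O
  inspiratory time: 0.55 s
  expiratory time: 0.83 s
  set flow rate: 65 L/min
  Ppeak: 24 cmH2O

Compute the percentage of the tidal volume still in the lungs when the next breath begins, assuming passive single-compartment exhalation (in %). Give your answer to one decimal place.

10.4

Flow: 65 L/min ÷ 60 = 1.0833 L/s.
Vt = flow × Ti = 1.0833 L/s × 0.55 s × 1000 mL/L = 595.82 mL.
R = (PIP − Pplat)/V̇ = (24 − 16) / 1.0833 = 8.0/1.0833 = 7.385 cmH2O·s/L.
C = Vt/(Pplat − PEEP) = 595.82 / (16 − 4) = 595.82/12.0 = 49.652 mL/cmH2O.
τ = R × C = 7.385 × 0.04965 L/cmH2O = 0.3667 s.
Fraction remaining at end-expiration = e^(−Te/τ) = e^(−0.83/0.3667) = 0.104 → 10.4%.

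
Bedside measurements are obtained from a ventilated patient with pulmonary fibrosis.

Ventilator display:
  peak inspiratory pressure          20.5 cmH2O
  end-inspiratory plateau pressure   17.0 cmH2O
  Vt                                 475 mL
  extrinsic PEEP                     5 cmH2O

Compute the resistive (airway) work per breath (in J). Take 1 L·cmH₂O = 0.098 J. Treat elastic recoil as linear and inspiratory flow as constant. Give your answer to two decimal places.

With constant inspiratory flow the resistive pressure is constant at PIP − Pplat = 20.5 − 17.0 = 3.5 cmH2O, so resistive work = 3.5 × 0.475 = 1.663 L·cmH2O.
× 0.098 J/(L·cmH2O) → 0.163 J.

0.16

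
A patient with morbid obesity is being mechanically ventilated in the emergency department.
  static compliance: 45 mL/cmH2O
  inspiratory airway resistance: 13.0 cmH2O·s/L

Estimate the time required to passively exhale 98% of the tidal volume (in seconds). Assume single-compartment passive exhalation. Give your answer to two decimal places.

τ = R × C = 13.0 × 45 mL/cmH2O = 13.0 × 0.045 L/cmH2O = 0.585 s.
Exhaled fraction f = 1 − e^(−t/τ) → t = −τ·ln(1 − f) = −0.585·ln(0.02) = 2.289 s.

2.29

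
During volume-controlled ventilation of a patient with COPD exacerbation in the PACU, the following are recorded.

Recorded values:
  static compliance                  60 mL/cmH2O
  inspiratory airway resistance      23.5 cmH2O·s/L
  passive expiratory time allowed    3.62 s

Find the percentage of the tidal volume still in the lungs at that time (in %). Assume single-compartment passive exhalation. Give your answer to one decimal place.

τ = R × C = 23.5 × 60 mL/cmH2O = 23.5 × 0.060 L/cmH2O = 1.41 s.
Passive exhalation: V(t)/V₀ = e^(−t/τ) = e^(−3.62/1.41) = 0.07674.
Fraction remaining = 0.07674 → 7.674%.

7.7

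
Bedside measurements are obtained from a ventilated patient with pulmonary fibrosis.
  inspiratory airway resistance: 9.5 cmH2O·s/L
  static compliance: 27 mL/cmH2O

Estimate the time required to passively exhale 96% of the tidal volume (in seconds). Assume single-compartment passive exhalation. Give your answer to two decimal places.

0.83

τ = R × C = 9.5 × 27 mL/cmH2O = 9.5 × 0.027 L/cmH2O = 0.2565 s.
Exhaled fraction f = 1 − e^(−t/τ) → t = −τ·ln(1 − f) = −0.2565·ln(0.04) = 0.8256 s.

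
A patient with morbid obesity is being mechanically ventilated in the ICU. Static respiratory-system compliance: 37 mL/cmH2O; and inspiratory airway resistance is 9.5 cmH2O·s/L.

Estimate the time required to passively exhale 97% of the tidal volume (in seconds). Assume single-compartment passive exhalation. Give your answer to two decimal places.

1.23

τ = R × C = 9.5 × 37 mL/cmH2O = 9.5 × 0.037 L/cmH2O = 0.3515 s.
Exhaled fraction f = 1 − e^(−t/τ) → t = −τ·ln(1 − f) = −0.3515·ln(0.03) = 1.233 s.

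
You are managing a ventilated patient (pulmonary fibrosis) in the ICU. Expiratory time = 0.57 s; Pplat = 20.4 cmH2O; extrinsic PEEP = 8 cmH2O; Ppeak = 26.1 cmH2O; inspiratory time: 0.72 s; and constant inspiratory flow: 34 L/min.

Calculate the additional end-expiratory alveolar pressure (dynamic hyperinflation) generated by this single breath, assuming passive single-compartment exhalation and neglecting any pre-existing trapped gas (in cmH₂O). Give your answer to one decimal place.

Flow: 34 L/min ÷ 60 = 0.5667 L/s.
Vt = flow × Ti = 0.5667 L/s × 0.72 s × 1000 mL/L = 408.02 mL.
R = (PIP − Pplat)/V̇ = (26.1 − 20.4) / 0.5667 = 5.7/0.5667 = 10.058 cmH2O·s/L.
C = Vt/(Pplat − PEEP) = 408.02 / (20.4 − 8) = 408.02/12.4 = 32.905 mL/cmH2O.
τ = R × C = 10.058 × 0.03291 L/cmH2O = 0.331 s.
Fraction remaining = e^(−Te/τ) = e^(−0.57/0.331) = 0.1787; trapped volume = 408.02 × 0.1787 = 72.913 mL.
Additional alveolar pressure from trapping ≈ V_trapped / C = 72.913 / 32.905 = 2.216 cmH2O.

2.2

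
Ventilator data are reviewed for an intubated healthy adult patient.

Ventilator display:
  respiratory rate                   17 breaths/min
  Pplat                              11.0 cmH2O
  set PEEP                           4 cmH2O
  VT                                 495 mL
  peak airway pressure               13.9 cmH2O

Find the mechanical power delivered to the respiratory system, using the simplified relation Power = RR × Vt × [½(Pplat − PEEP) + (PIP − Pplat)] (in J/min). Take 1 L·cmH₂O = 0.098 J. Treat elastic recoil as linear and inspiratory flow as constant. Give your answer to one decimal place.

Per-breath work = Vt × [½(Pplat−PEEP) + (PIP−Pplat)] = 0.495 × [0.5×7.0 + 2.9] = 0.495 × 6.4 = 3.168 L·cmH2O.
Power = 17 × 3.168 = 53.856 L·cmH2O/min.
× 0.098 J/(L·cmH2O) → 5.278 J/min.

5.3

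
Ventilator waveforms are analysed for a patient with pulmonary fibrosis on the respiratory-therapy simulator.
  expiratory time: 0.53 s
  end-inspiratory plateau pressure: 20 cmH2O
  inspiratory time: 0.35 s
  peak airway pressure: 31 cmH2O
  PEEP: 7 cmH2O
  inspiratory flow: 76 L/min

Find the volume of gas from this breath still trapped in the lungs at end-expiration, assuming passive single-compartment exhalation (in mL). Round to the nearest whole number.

Flow: 76 L/min ÷ 60 = 1.2667 L/s.
Vt = flow × Ti = 1.2667 L/s × 0.35 s × 1000 mL/L = 443.35 mL.
R = (PIP − Pplat)/V̇ = (31 − 20) / 1.2667 = 11.0/1.2667 = 8.684 cmH2O·s/L.
C = Vt/(Pplat − PEEP) = 443.35 / (20 − 7) = 443.35/13.0 = 34.104 mL/cmH2O.
τ = R × C = 8.684 × 0.0341 L/cmH2O = 0.2961 s.
Fraction remaining = e^(−Te/τ) = e^(−0.53/0.2961) = 0.167.
Trapped volume = 443.35 × 0.167 = 74.039 mL.

74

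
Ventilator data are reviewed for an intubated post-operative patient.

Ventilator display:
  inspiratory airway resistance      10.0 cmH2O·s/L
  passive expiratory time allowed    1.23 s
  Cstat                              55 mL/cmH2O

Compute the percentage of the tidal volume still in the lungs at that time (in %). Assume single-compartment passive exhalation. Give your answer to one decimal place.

10.7

τ = R × C = 10.0 × 55 mL/cmH2O = 10.0 × 0.055 L/cmH2O = 0.55 s.
Passive exhalation: V(t)/V₀ = e^(−t/τ) = e^(−1.23/0.55) = 0.1068.
Fraction remaining = 0.1068 → 10.68%.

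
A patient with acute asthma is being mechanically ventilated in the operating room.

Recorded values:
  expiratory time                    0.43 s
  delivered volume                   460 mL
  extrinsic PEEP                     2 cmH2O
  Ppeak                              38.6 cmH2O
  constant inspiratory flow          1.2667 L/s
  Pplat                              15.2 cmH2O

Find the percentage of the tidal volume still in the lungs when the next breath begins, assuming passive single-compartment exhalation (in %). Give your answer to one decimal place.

R = (PIP − Pplat)/V̇ = (38.6 − 15.2) / 1.2667 = 23.4/1.2667 = 18.473 cmH2O·s/L.
C = Vt/(Pplat − PEEP) = 460.0 / (15.2 − 2) = 460.0/13.2 = 34.848 mL/cmH2O.
τ = R × C = 18.473 × 0.03485 L/cmH2O = 0.6438 s.
Fraction remaining at end-expiration = e^(−Te/τ) = e^(−0.43/0.6438) = 0.5128 → 51.28%.

51.3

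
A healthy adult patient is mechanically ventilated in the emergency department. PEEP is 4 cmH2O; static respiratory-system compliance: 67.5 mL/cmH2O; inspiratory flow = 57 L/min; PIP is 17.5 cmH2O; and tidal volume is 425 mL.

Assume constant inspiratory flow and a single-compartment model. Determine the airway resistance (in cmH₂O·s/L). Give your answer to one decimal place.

7.6

Flow: 57 L/min ÷ 60 = 0.95 L/s.
Equation of motion (constant flow): PIP = Vt/C + R·V̇ + PEEP.
R·V̇ = PIP − Vt/C − PEEP = 17.5 − 425/67.5 − 4 = 17.5 − 6.296 − 4 = 7.204 cmH2O.
R = 7.204 / 0.95 = 7.583 cmH2O·s/L.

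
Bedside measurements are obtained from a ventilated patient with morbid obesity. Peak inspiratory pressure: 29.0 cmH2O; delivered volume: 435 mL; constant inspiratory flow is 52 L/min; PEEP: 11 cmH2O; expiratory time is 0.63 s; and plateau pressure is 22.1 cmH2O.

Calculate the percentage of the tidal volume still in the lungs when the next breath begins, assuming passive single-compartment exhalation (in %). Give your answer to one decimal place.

13.3

Flow: 52 L/min ÷ 60 = 0.8667 L/s.
R = (PIP − Pplat)/V̇ = (29.0 − 22.1) / 0.8667 = 6.9/0.8667 = 7.961 cmH2O·s/L.
C = Vt/(Pplat − PEEP) = 435.0 / (22.1 − 11) = 435.0/11.1 = 39.189 mL/cmH2O.
τ = R × C = 7.961 × 0.03919 L/cmH2O = 0.312 s.
Fraction remaining at end-expiration = e^(−Te/τ) = e^(−0.63/0.312) = 0.1328 → 13.28%.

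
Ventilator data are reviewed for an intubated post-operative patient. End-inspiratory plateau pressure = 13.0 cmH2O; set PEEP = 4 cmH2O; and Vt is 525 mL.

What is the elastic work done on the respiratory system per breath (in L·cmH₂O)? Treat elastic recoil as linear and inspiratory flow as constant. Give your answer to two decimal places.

2.36

Elastic work ≈ ½ × (Pplat − PEEP) × Vt = 0.5 × (13.0 − 4) × 0.525 L = 0.5 × 9.0 × 0.525 = 2.363 L·cmH2O.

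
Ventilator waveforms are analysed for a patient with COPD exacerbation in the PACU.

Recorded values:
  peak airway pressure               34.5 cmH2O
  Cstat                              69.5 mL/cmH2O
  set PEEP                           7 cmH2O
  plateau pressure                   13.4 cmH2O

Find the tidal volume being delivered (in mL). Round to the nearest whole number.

Vt = Cstat × (Pplat − PEEP) = 69.5 × (13.4 − 7) = 69.5 × 6.4 = 444.8 mL.

445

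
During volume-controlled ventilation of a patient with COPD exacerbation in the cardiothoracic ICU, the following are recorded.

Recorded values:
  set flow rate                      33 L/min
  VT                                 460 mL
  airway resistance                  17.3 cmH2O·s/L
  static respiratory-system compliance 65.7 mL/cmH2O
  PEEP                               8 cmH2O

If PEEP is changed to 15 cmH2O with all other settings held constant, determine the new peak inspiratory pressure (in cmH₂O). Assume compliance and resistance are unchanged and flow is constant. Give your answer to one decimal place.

31.5

Flow: 33 L/min ÷ 60 = 0.55 L/s.
PIP = Vt/C + R·V̇ + PEEP (constant-flow equation of motion).
Only the baseline term changes: ΔPIP = ΔPEEP = 15 − 8 = 7.0 cmH2O.
Original PIP = 460/65.7 + 17.3×0.55 + 8 = 24.517 cmH2O; new PIP = 24.517 + (7.0) = 31.517 cmH2O.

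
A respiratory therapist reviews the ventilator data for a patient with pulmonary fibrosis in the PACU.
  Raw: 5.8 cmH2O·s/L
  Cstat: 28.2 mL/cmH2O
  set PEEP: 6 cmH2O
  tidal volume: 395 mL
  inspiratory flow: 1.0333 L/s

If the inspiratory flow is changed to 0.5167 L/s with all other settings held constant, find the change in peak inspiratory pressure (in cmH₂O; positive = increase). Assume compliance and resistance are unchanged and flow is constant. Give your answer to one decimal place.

PIP = Vt/C + R·V̇ + PEEP (constant-flow equation of motion).
Only the resistive term changes: ΔPIP = R × ΔV̇ = 5.8 × (0.5167 − 1.0333) = 5.8 × -0.5166 = -2.996 cmH2O.

-3.0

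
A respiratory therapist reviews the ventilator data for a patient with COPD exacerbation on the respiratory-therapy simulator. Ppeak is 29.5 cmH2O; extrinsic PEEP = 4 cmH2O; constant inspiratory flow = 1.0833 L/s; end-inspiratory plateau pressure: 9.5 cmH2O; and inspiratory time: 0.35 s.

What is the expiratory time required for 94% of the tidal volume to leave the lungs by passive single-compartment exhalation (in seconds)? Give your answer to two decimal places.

Vt = flow × Ti = 1.0833 L/s × 0.35 s × 1000 mL/L = 379.16 mL.
R = (PIP − Pplat)/V̇ = (29.5 − 9.5) / 1.0833 = 20.0/1.0833 = 18.462 cmH2O·s/L.
C = Vt/(Pplat − PEEP) = 379.16 / (9.5 − 4) = 379.16/5.5 = 68.938 mL/cmH2O.
τ = R × C = 18.462 × 0.06894 L/cmH2O = 1.273 s.
t = −τ·ln(1 − 0.94) = −1.273·ln(0.06) = 3.581 s.

3.58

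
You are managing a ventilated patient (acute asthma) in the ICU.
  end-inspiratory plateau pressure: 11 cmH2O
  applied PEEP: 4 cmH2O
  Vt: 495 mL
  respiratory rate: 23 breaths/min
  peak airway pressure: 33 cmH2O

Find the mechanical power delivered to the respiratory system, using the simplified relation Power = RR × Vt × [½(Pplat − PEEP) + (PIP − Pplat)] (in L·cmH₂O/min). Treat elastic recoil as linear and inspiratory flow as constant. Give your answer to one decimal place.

290.3

Per-breath work = Vt × [½(Pplat−PEEP) + (PIP−Pplat)] = 0.495 × [0.5×7.0 + 22.0] = 0.495 × 25.5 = 12.623 L·cmH2O.
Power = 23 × 12.623 = 290.33 L·cmH2O/min.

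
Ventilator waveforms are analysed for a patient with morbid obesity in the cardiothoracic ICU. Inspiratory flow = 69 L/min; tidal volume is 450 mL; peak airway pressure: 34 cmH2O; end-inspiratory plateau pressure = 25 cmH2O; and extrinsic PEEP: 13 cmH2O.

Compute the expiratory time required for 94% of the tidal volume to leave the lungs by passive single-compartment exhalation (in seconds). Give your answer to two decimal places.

0.83

Flow: 69 L/min ÷ 60 = 1.15 L/s.
R = (PIP − Pplat)/V̇ = (34 − 25) / 1.15 = 9.0/1.15 = 7.826 cmH2O·s/L.
C = Vt/(Pplat − PEEP) = 450.0 / (25 − 13) = 450.0/12.0 = 37.5 mL/cmH2O.
τ = R × C = 7.826 × 0.0375 L/cmH2O = 0.2935 s.
t = −τ·ln(1 − 0.94) = −0.2935·ln(0.06) = 0.8257 s.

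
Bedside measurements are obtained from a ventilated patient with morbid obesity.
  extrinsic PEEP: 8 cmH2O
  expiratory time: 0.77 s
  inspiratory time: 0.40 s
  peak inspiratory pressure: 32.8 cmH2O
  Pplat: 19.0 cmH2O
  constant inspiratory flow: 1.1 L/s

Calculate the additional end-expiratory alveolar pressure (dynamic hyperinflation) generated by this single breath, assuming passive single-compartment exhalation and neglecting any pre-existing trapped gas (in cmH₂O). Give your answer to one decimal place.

2.4

Vt = flow × Ti = 1.1 L/s × 0.40 s × 1000 mL/L = 440.0 mL.
R = (PIP − Pplat)/V̇ = (32.8 − 19.0) / 1.1 = 13.8/1.1 = 12.545 cmH2O·s/L.
C = Vt/(Pplat − PEEP) = 440.0 / (19.0 − 8) = 440.0/11.0 = 40.0 mL/cmH2O.
τ = R × C = 12.545 × 0.04 L/cmH2O = 0.5018 s.
Fraction remaining = e^(−Te/τ) = e^(−0.77/0.5018) = 0.2156; trapped volume = 440.0 × 0.2156 = 94.864 mL.
Additional alveolar pressure from trapping ≈ V_trapped / C = 94.864 / 40.0 = 2.372 cmH2O.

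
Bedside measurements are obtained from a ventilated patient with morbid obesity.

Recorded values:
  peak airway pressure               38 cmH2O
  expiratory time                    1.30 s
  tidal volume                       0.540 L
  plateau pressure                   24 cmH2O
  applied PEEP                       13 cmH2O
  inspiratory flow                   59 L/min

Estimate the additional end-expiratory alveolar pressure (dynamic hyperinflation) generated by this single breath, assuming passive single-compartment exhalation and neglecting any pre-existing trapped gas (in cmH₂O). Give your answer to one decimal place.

1.7

Flow: 59 L/min ÷ 60 = 0.9833 L/s.
R = (PIP − Pplat)/V̇ = (38 − 24) / 0.9833 = 14.0/0.9833 = 14.238 cmH2O·s/L.
C = Vt/(Pplat − PEEP) = 540.0 / (24 − 13) = 540.0/11.0 = 49.091 mL/cmH2O.
τ = R × C = 14.238 × 0.04909 L/cmH2O = 0.6989 s.
Fraction remaining = e^(−Te/τ) = e^(−1.30/0.6989) = 0.1557; trapped volume = 540.0 × 0.1557 = 84.078 mL.
Additional alveolar pressure from trapping ≈ V_trapped / C = 84.078 / 49.091 = 1.713 cmH2O.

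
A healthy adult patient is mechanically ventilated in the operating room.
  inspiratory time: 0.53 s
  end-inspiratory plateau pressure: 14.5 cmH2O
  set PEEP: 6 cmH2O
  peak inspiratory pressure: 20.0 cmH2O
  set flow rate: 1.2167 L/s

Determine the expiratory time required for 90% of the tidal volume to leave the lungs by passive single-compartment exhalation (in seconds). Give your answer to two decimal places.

Vt = flow × Ti = 1.2167 L/s × 0.53 s × 1000 mL/L = 644.85 mL.
R = (PIP − Pplat)/V̇ = (20.0 − 14.5) / 1.2167 = 5.5/1.2167 = 4.52 cmH2O·s/L.
C = Vt/(Pplat − PEEP) = 644.85 / (14.5 − 6) = 644.85/8.5 = 75.865 mL/cmH2O.
τ = R × C = 4.52 × 0.07587 L/cmH2O = 0.3429 s.
t = −τ·ln(1 − 0.90) = −0.3429·ln(0.1) = 0.7896 s.

0.79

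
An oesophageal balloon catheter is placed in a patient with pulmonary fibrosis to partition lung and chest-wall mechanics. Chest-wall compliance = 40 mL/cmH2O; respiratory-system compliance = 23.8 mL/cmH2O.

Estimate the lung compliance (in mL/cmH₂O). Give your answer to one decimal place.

1/CL = 1/Crs − 1/Ccw.
1/CL = 1/23.8 − 1/40 = 0.01702.
CL = 58.754 mL/cmH2O.

58.8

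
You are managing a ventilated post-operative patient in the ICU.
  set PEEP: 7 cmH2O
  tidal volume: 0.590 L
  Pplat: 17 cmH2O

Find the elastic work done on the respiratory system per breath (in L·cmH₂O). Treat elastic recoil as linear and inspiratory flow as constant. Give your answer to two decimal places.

Elastic work ≈ ½ × (Pplat − PEEP) × Vt = 0.5 × (17 − 7) × 0.590 L = 0.5 × 10.0 × 0.590 = 2.95 L·cmH2O.

2.95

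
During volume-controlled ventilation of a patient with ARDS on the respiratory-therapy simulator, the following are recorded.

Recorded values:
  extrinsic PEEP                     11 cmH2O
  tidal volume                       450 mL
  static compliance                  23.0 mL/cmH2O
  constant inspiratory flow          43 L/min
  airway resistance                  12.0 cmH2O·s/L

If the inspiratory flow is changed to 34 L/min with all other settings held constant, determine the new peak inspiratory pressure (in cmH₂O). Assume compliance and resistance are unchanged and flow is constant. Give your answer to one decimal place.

Flow: 43 L/min ÷ 60 = 0.7167 L/s.
New flow: 34 L/min ÷ 60 = 0.5667 L/s.
PIP = Vt/C + R·V̇ + PEEP (constant-flow equation of motion).
Only the resistive term changes: ΔPIP = R × ΔV̇ = 12.0 × (0.5667 − 0.7167) = 12.0 × -0.15 = -1.8 cmH2O.
Original PIP = 450/23.0 + 12.0×0.7167 + 11 = 39.166 cmH2O; new PIP = 39.166 + (-1.8) = 37.366 cmH2O.

37.4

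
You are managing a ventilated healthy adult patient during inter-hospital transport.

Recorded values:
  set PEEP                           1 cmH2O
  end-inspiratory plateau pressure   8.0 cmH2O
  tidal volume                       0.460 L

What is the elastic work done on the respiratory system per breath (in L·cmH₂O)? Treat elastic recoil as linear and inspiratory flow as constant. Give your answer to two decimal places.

1.61

Elastic work ≈ ½ × (Pplat − PEEP) × Vt = 0.5 × (8.0 − 1) × 0.460 L = 0.5 × 7.0 × 0.460 = 1.61 L·cmH2O.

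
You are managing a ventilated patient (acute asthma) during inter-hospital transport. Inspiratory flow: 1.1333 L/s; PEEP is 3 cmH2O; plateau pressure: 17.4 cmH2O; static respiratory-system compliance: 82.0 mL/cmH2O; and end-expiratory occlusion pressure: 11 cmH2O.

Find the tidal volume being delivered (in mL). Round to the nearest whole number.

End-expiratory occlusion gives total PEEP = 11 cmH2O (intrinsic PEEP = 11 − 3 = 8). Use total PEEP for the elastic gradient.
Vt = Cstat × (Pplat − PEEPtotal) = 82.0 × (17.4 − 11) = 82.0 × 6.4 = 524.8 mL.

525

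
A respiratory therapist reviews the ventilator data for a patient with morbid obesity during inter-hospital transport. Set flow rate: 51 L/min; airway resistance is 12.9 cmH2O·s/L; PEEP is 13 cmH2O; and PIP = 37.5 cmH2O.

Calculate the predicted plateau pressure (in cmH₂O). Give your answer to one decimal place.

26.5

Flow: 51 L/min ÷ 60 = 0.85 L/s.
Pplat = PIP − Raw × flow = 37.5 − 12.9 × 0.85 = 37.5 − 10.965 = 26.535 cmH2O.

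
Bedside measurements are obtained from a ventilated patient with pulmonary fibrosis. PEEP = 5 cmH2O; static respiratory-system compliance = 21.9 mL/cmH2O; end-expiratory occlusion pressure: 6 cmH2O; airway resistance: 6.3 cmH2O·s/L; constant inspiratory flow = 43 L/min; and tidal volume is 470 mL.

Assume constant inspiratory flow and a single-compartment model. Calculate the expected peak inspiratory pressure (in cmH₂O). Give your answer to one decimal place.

Flow: 43 L/min ÷ 60 = 0.7167 L/s.
Total PEEP = 6 cmH2O (set 5 + intrinsic 1); this is the baseline alveolar pressure.
Equation of motion (constant flow): PIP = Vt/C + R·V̇ + PEEP.
PIP = 470/21.9 + 6.3×0.7167 + 6 = 21.461 + 4.515 + 6 = 31.976 cmH2O.

32.0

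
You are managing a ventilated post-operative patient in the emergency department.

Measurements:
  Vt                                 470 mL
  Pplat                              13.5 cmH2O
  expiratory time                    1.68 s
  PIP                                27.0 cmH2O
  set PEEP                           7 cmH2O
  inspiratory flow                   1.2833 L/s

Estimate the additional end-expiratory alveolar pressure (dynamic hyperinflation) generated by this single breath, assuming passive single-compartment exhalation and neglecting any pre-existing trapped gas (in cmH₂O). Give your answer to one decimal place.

0.7

R = (PIP − Pplat)/V̇ = (27.0 − 13.5) / 1.2833 = 13.5/1.2833 = 10.52 cmH2O·s/L.
C = Vt/(Pplat − PEEP) = 470.0 / (13.5 − 7) = 470.0/6.5 = 72.308 mL/cmH2O.
τ = R × C = 10.52 × 0.07231 L/cmH2O = 0.7607 s.
Fraction remaining = e^(−Te/τ) = e^(−1.68/0.7607) = 0.1099; trapped volume = 470.0 × 0.1099 = 51.653 mL.
Additional alveolar pressure from trapping ≈ V_trapped / C = 51.653 / 72.308 = 0.7143 cmH2O.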